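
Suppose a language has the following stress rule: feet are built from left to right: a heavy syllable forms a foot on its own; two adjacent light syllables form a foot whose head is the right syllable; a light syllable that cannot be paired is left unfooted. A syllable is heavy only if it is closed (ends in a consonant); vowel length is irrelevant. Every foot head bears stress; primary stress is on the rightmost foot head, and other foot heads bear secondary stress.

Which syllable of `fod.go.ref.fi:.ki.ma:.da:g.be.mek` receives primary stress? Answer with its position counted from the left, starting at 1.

Weights: 1 fod H, 2 go L, 3 ref H, 4 fi: L, 5 ki L, 6 ma: L, 7 da:g H, 8 be L, 9 mek H.
Parse left to right (heavy = foot alone; LL = one foot; stranded L unfooted): (ˈfod) go (ˈref) (fi:.ˈki) ma: (ˈda:g) be (ˈmek).
Foot heads: 1, 3, 5, 7, 9.
Primary stress on the rightmost head = syllable 9.
Primary stress: syllable 9 → fod.go.ref.fi:.ki.ma:.da:g.be.ˈmek.

9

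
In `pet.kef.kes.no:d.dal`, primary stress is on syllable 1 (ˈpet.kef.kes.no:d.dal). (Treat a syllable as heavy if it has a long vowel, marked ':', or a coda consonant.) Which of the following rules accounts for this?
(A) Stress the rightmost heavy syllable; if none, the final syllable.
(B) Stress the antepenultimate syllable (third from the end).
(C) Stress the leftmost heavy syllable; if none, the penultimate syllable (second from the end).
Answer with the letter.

Rule A → syllable 5 (observed: 1).
Rule B → syllable 3 (observed: 1).
Rule C → syllable 1 ✓.

C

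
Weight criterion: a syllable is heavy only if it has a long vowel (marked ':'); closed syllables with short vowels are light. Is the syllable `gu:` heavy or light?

`gu:`: long vowel, open (no coda). Long vowel → heavy.

heavy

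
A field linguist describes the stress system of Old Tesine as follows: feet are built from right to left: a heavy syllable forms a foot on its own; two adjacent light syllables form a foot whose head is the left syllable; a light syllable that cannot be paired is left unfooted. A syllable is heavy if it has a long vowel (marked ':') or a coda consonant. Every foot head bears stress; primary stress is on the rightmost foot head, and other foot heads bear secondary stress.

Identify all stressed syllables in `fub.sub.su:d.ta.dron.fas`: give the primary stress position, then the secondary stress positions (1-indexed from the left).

Weights: 1 fub H, 2 sub H, 3 su:d H, 4 ta L, 5 dron H, 6 fas H.
Parse right to left (heavy = foot alone; LL = one foot; stranded L unfooted): (ˈfub) (ˈsub) (ˈsu:d) ta (ˈdron) (ˈfas).
Foot heads: 1, 2, 3, 5, 6.
Primary stress on the rightmost head = syllable 6.
Secondary stress on 1, 2, 3, 5: ˌfub.ˌsub.ˌsu:d.ta.ˌdron.ˈfas.

primary 6, secondary 1, 2, 3, 5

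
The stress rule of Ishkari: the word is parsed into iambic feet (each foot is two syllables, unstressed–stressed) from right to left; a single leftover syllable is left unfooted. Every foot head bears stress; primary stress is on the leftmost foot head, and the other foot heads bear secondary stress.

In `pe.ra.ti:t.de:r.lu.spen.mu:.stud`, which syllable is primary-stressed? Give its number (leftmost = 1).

Parse right to left into iambic (σˈσ) feet: (pe.ˈra) (ti:t.ˈde:r) (lu.ˈspen) (mu:.ˈstud).
Foot heads (stressed positions): 2, 4, 6, 8.
End Rule Leftmost: primary stress on the leftmost head = syllable 2.
Primary stress: syllable 2 → pe.ˈra.ti:t.de:r.lu.spen.mu:.stud.

2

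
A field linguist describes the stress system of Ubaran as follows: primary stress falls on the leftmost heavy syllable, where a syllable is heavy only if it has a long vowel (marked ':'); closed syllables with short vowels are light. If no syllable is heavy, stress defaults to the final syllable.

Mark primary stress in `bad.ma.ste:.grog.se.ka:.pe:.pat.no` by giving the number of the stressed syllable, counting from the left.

3

Weights: 1 bad L, 2 ma L, 3 ste: H, 4 grog L, 5 se L, 6 ka: H, 7 pe: H, 8 pat L, 9 no L.
Heavy syllables in the domain: 3, 6, 7. The leftmost is syllable 3 (ste:).
Primary stress: syllable 3 → bad.ma.ˈste:.grog.se.ka:.pe:.pat.no.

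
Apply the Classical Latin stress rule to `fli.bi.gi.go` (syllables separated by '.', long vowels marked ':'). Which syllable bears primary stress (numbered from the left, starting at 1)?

Classical Latin: stress the penult if heavy (long vowel or closed), else the antepenult.
Weights: 2 bi L, 3 gi L, 4 go L.
The penult (syllable 3, gi) is light, so stress falls on the antepenult (syllable 2, bi).
Stress on syllable 2: fli.ˈbi.gi.go.

2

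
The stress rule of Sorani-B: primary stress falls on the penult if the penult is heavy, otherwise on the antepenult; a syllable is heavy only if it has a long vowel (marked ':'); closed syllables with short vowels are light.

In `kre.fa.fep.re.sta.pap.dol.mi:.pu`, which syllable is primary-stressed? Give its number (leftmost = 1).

8

Weights: 7 dol L, 8 mi: H, 9 pu L.
The penult (syllable 8, mi:) is heavy, so it takes stress.
Primary stress: syllable 8 → kre.fa.fep.re.sta.pap.dol.ˈmi:.pu.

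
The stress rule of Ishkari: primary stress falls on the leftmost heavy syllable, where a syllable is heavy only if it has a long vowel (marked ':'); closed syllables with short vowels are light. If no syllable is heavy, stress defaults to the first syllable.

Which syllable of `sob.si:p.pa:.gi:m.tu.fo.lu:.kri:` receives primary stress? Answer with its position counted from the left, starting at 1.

2

Weights: 1 sob L, 2 si:p H, 3 pa: H, 4 gi:m H, 5 tu L, 6 fo L, 7 lu: H, 8 kri: H.
Heavy syllables in the domain: 2, 3, 4, 7, 8. The leftmost is syllable 2 (si:p).
Primary stress: syllable 2 → sob.ˈsi:p.pa:.gi:m.tu.fo.lu:.kri:.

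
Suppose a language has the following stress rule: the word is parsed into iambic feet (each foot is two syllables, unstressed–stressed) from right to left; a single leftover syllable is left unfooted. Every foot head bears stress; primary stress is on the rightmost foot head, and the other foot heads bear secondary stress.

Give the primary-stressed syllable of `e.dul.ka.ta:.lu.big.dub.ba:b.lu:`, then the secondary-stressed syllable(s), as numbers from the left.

primary 9, secondary 3, 5, 7

Parse right to left into iambic (σˈσ) feet: e (dul.ˈka) (ta:.ˈlu) (big.ˈdub) (ba:b.ˈlu:). Syllable 1 is left unfooted.
Foot heads (stressed positions): 3, 5, 7, 9.
End Rule Rightmost: primary stress on the rightmost head = syllable 9.
Secondary stress on 3, 5, 7: e.dul.ˌka.ta:.ˌlu.big.ˌdub.ba:b.ˈlu:.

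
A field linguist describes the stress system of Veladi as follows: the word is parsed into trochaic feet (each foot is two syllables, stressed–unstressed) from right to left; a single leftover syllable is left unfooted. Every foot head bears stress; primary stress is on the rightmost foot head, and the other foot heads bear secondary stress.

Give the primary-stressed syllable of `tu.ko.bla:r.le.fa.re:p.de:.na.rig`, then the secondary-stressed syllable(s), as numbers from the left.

Parse right to left into trochaic (ˈσσ) feet: tu (ˈko.bla:r) (ˈle.fa) (ˈre:p.de:) (ˈna.rig). Syllable 1 is left unfooted.
Foot heads (stressed positions): 2, 4, 6, 8.
End Rule Rightmost: primary stress on the rightmost head = syllable 8.
Secondary stress on 2, 4, 6: tu.ˌko.bla:r.ˌle.fa.ˌre:p.de:.ˈna.rig.

primary 8, secondary 2, 4, 6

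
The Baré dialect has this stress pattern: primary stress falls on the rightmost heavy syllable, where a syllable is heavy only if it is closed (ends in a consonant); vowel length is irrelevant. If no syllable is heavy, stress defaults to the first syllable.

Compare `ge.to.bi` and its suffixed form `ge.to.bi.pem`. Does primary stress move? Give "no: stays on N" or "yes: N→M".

Base `ge.to.bi` (3 syllables):
  Weights: 1 ge L, 2 to L, 3 bi L.
  No heavy syllable in the domain; default to the first syllable = syllable 1.
  → primary stress on syllable 1.
Suffixed `ge.to.bi.pem` (4 syllables):
  Weights: 1 ge L, 2 to L, 3 bi L, 4 pem H.
  Heavy syllables in the domain: 4. The rightmost is syllable 4 (pem).
  → primary stress on syllable 4.

yes: 1→4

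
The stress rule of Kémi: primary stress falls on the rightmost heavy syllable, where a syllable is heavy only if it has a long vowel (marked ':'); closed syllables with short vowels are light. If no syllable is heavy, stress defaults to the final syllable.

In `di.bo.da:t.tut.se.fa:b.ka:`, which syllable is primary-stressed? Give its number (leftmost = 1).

7

Weights: 1 di L, 2 bo L, 3 da:t H, 4 tut L, 5 se L, 6 fa:b H, 7 ka: H.
Heavy syllables in the domain: 3, 6, 7. The rightmost is syllable 7 (ka:).
Primary stress: syllable 7 → di.bo.da:t.tut.se.fa:b.ˈka:.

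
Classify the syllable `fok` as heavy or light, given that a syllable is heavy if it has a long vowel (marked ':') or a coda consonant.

`fok`: short vowel, closed (coda /k/). Closed → heavy.

heavy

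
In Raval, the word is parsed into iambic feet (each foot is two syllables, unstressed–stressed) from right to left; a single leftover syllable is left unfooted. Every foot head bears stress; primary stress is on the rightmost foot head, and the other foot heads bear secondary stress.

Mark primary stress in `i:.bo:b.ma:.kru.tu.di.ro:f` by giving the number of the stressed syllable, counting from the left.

Parse right to left into iambic (σˈσ) feet: i: (bo:b.ˈma:) (kru.ˈtu) (di.ˈro:f). Syllable 1 is left unfooted.
Foot heads (stressed positions): 3, 5, 7.
End Rule Rightmost: primary stress on the rightmost head = syllable 7.
Primary stress: syllable 7 → i:.bo:b.ma:.kru.tu.di.ˈro:f.

7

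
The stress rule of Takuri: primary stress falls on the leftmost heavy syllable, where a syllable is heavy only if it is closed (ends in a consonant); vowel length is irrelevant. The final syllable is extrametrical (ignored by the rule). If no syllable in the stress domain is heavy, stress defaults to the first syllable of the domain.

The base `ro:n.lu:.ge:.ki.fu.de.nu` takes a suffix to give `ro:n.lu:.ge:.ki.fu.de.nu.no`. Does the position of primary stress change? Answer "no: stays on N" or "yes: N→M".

no: stays on 1

Base `ro:n.lu:.ge:.ki.fu.de.nu` (7 syllables):
  The final syllable (7, nu) is extrametrical; the stress domain is syllables 1–6.
  Weights: 1 ro:n H, 2 lu: L, 3 ge: L, 4 ki L, 5 fu L, 6 de L.
  Heavy syllables in the domain: 1. The leftmost is syllable 1 (ro:n).
  → primary stress on syllable 1.
Suffixed `ro:n.lu:.ge:.ki.fu.de.nu.no` (8 syllables):
  The final syllable (8, no) is extrametrical; the stress domain is syllables 1–7.
  Weights: 1 ro:n H, 2 lu: L, 3 ge: L, 4 ki L, 5 fu L, 6 de L, 7 nu L.
  Heavy syllables in the domain: 1. The leftmost is syllable 1 (ro:n).
  → primary stress on syllable 1.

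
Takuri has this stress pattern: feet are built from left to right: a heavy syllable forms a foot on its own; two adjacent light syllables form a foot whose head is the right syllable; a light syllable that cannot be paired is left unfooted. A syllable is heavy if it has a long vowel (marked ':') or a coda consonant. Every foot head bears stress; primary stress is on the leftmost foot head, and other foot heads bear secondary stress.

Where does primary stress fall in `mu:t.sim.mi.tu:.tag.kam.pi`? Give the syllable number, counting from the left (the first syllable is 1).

Weights: 1 mu:t H, 2 sim H, 3 mi L, 4 tu: H, 5 tag H, 6 kam H, 7 pi L.
Parse left to right (heavy = foot alone; LL = one foot; stranded L unfooted): (ˈmu:t) (ˈsim) mi (ˈtu:) (ˈtag) (ˈkam) pi.
Foot heads: 1, 2, 4, 5, 6.
Primary stress on the leftmost head = syllable 1.
Primary stress: syllable 1 → ˈmu:t.sim.mi.tu:.tag.kam.pi.

1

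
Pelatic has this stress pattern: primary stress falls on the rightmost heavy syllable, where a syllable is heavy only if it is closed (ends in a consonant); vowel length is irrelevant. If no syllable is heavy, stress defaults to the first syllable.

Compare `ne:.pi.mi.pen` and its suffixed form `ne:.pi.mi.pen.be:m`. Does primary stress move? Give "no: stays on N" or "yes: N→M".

Base `ne:.pi.mi.pen` (4 syllables):
  Weights: 1 ne: L, 2 pi L, 3 mi L, 4 pen H.
  Heavy syllables in the domain: 4. The rightmost is syllable 4 (pen).
  → primary stress on syllable 4.
Suffixed `ne:.pi.mi.pen.be:m` (5 syllables):
  Weights: 1 ne: L, 2 pi L, 3 mi L, 4 pen H, 5 be:m H.
  Heavy syllables in the domain: 4, 5. The rightmost is syllable 5 (be:m).
  → primary stress on syllable 5.

yes: 4→5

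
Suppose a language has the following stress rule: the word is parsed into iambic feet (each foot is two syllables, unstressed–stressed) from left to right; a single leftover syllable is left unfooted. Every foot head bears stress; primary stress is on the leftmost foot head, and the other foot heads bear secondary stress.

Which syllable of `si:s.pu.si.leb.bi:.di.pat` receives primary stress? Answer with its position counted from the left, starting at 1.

2

Parse left to right into iambic (σˈσ) feet: (si:s.ˈpu) (si.ˈleb) (bi:.ˈdi) pat. Syllable 7 is left unfooted.
Foot heads (stressed positions): 2, 4, 6.
End Rule Leftmost: primary stress on the leftmost head = syllable 2.
Primary stress: syllable 2 → si:s.ˈpu.si.leb.bi:.di.pat.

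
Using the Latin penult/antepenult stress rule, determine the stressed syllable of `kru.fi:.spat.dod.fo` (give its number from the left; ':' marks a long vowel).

4

Classical Latin: stress the penult if heavy (long vowel or closed), else the antepenult.
Weights: 3 spat H, 4 dod H, 5 fo L.
The penult (syllable 4, dod) is heavy, so it takes stress.
Stress on syllable 4: kru.fi:.spat.ˈdod.fo.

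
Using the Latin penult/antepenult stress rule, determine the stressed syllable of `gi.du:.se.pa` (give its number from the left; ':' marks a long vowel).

Classical Latin: stress the penult if heavy (long vowel or closed), else the antepenult.
Weights: 2 du: H, 3 se L, 4 pa L.
The penult (syllable 3, se) is light, so stress falls on the antepenult (syllable 2, du:).
Stress on syllable 2: gi.ˈdu:.se.pa.

2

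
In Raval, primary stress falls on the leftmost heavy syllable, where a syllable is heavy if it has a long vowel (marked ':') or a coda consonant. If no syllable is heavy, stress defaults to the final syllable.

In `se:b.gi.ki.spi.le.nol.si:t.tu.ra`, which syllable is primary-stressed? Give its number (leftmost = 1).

Weights: 1 se:b H, 2 gi L, 3 ki L, 4 spi L, 5 le L, 6 nol H, 7 si:t H, 8 tu L, 9 ra L.
Heavy syllables in the domain: 1, 6, 7. The leftmost is syllable 1 (se:b).
Primary stress: syllable 1 → ˈse:b.gi.ki.spi.le.nol.si:t.tu.ra.

1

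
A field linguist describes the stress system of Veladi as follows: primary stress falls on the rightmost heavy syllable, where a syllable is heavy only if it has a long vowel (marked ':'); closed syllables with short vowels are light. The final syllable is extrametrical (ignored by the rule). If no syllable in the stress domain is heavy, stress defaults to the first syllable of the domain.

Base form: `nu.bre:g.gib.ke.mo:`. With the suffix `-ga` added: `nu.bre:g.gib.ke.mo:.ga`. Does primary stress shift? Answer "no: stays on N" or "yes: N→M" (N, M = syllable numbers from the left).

Base `nu.bre:g.gib.ke.mo:` (5 syllables):
  The final syllable (5, mo:) is extrametrical; the stress domain is syllables 1–4.
  Weights: 1 nu L, 2 bre:g H, 3 gib L, 4 ke L.
  Heavy syllables in the domain: 2. The rightmost is syllable 2 (bre:g).
  → primary stress on syllable 2.
Suffixed `nu.bre:g.gib.ke.mo:.ga` (6 syllables):
  The final syllable (6, ga) is extrametrical; the stress domain is syllables 1–5.
  Weights: 1 nu L, 2 bre:g H, 3 gib L, 4 ke L, 5 mo: H.
  Heavy syllables in the domain: 2, 5. The rightmost is syllable 5 (mo:).
  → primary stress on syllable 5.

yes: 2→5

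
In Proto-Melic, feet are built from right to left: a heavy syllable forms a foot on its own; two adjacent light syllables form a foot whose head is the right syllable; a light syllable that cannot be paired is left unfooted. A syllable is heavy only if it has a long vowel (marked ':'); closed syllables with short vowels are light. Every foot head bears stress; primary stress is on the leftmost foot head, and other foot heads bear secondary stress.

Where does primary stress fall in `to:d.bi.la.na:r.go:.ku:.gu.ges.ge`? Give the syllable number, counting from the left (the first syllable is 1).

1

Weights: 1 to:d H, 2 bi L, 3 la L, 4 na:r H, 5 go: H, 6 ku: H, 7 gu L, 8 ges L, 9 ge L.
Parse right to left (heavy = foot alone; LL = one foot; stranded L unfooted): (ˈto:d) (bi.ˈla) (ˈna:r) (ˈgo:) (ˈku:) gu (ges.ˈge).
Foot heads: 1, 3, 4, 5, 6, 9.
Primary stress on the leftmost head = syllable 1.
Primary stress: syllable 1 → ˈto:d.bi.la.na:r.go:.ku:.gu.ges.ge.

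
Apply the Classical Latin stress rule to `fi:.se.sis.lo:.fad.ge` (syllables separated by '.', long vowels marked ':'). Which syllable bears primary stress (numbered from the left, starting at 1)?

Classical Latin: stress the penult if heavy (long vowel or closed), else the antepenult.
Weights: 4 lo: H, 5 fad H, 6 ge L.
The penult (syllable 5, fad) is heavy, so it takes stress.
Stress on syllable 5: fi:.se.sis.lo:.ˈfad.ge.

5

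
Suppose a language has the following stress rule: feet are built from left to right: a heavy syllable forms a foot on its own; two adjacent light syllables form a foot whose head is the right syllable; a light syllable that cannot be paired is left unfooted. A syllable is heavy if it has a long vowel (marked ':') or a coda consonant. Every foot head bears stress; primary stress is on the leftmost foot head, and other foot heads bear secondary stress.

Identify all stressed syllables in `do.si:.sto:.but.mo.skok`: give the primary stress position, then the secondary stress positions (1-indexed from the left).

primary 2, secondary 3, 4, 6

Weights: 1 do L, 2 si: H, 3 sto: H, 4 but H, 5 mo L, 6 skok H.
Parse left to right (heavy = foot alone; LL = one foot; stranded L unfooted): do (ˈsi:) (ˈsto:) (ˈbut) mo (ˈskok).
Foot heads: 2, 3, 4, 6.
Primary stress on the leftmost head = syllable 2.
Secondary stress on 3, 4, 6: do.ˈsi:.ˌsto:.ˌbut.mo.ˌskok.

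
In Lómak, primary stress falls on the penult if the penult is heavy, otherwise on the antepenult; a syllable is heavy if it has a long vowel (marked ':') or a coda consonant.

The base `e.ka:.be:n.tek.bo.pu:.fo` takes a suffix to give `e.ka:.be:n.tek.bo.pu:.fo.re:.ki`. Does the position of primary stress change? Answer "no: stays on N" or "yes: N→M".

Base `e.ka:.be:n.tek.bo.pu:.fo` (7 syllables):
  Weights: 5 bo L, 6 pu: H, 7 fo L.
  The penult (syllable 6, pu:) is heavy, so it takes stress.
  → primary stress on syllable 6.
Suffixed `e.ka:.be:n.tek.bo.pu:.fo.re:.ki` (9 syllables):
  Weights: 7 fo L, 8 re: H, 9 ki L.
  The penult (syllable 8, re:) is heavy, so it takes stress.
  → primary stress on syllable 8.

yes: 6→8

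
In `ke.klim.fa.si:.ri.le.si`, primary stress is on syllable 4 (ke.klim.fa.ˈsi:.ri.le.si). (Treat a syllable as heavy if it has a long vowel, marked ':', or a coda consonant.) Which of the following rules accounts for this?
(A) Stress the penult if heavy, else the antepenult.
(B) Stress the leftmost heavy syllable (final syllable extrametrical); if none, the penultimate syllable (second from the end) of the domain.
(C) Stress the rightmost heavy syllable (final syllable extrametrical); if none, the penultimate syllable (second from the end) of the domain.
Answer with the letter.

C

Rule A → syllable 5 (observed: 4).
Rule B → syllable 2 (observed: 4).
Rule C → syllable 4 ✓.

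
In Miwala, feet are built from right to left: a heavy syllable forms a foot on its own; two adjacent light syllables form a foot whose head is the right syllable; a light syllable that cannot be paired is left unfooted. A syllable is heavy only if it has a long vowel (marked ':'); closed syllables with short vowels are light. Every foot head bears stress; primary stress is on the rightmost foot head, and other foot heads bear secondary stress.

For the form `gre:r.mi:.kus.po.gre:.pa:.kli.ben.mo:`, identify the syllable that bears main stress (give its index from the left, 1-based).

9

Weights: 1 gre:r H, 2 mi: H, 3 kus L, 4 po L, 5 gre: H, 6 pa: H, 7 kli L, 8 ben L, 9 mo: H.
Parse right to left (heavy = foot alone; LL = one foot; stranded L unfooted): (ˈgre:r) (ˈmi:) (kus.ˈpo) (ˈgre:) (ˈpa:) (kli.ˈben) (ˈmo:).
Foot heads: 1, 2, 4, 5, 6, 8, 9.
Primary stress on the rightmost head = syllable 9.
Primary stress: syllable 9 → gre:r.mi:.kus.po.gre:.pa:.kli.ben.ˈmo:.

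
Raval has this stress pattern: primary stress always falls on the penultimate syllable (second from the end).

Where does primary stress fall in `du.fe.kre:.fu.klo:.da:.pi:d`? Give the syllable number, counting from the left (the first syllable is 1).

The word has 7 syllables; the penultimate syllable (second from the end) is syllable 6 (da:).
Primary stress: syllable 6 → du.fe.kre:.fu.klo:.ˈda:.pi:d.

6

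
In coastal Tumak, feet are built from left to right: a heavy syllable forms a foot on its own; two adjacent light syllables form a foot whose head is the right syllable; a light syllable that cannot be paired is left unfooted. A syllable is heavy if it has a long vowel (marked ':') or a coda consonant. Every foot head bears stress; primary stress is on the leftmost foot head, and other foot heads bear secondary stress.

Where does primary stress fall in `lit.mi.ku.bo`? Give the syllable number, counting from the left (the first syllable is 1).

1

Weights: 1 lit H, 2 mi L, 3 ku L, 4 bo L.
Parse left to right (heavy = foot alone; LL = one foot; stranded L unfooted): (ˈlit) (mi.ˈku) bo.
Foot heads: 1, 3.
Primary stress on the leftmost head = syllable 1.
Primary stress: syllable 1 → ˈlit.mi.ku.bo.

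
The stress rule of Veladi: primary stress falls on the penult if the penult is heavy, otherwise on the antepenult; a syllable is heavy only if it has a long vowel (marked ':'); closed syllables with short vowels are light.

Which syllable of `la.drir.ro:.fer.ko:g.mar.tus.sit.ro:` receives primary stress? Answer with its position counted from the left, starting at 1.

Weights: 7 tus L, 8 sit L, 9 ro: H.
The penult (syllable 8, sit) is light, so stress falls on the antepenult (syllable 7, tus).
Primary stress: syllable 7 → la.drir.ro:.fer.ko:g.mar.ˈtus.sit.ro:.

7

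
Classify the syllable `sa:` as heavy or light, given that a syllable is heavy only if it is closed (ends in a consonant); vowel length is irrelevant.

`sa:`: long vowel, open (no coda). Open (no coda) → light.

light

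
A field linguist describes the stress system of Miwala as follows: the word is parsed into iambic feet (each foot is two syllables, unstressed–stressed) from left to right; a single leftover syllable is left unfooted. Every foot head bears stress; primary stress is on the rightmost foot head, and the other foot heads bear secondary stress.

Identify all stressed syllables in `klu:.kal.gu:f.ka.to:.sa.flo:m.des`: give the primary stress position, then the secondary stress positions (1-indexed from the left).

primary 8, secondary 2, 4, 6

Parse left to right into iambic (σˈσ) feet: (klu:.ˈkal) (gu:f.ˈka) (to:.ˈsa) (flo:m.ˈdes).
Foot heads (stressed positions): 2, 4, 6, 8.
End Rule Rightmost: primary stress on the rightmost head = syllable 8.
Secondary stress on 2, 4, 6: klu:.ˌkal.gu:f.ˌka.to:.ˌsa.flo:m.ˈdes.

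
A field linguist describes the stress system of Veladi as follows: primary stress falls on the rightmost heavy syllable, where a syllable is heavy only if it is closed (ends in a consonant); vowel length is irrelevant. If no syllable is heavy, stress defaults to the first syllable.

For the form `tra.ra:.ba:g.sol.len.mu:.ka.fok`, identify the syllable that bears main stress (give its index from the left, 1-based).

Weights: 1 tra L, 2 ra: L, 3 ba:g H, 4 sol H, 5 len H, 6 mu: L, 7 ka L, 8 fok H.
Heavy syllables in the domain: 3, 4, 5, 8. The rightmost is syllable 8 (fok).
Primary stress: syllable 8 → tra.ra:.ba:g.sol.len.mu:.ka.ˈfok.

8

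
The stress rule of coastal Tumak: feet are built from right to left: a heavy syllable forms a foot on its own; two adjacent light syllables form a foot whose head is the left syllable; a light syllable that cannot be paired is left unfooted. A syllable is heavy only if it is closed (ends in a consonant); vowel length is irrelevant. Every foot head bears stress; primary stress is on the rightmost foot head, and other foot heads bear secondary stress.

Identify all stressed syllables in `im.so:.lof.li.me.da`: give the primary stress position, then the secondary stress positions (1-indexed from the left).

primary 5, secondary 1, 3

Weights: 1 im H, 2 so: L, 3 lof H, 4 li L, 5 me L, 6 da L.
Parse right to left (heavy = foot alone; LL = one foot; stranded L unfooted): (ˈim) so: (ˈlof) li (ˈme.da).
Foot heads: 1, 3, 5.
Primary stress on the rightmost head = syllable 5.
Secondary stress on 1, 3: ˌim.so:.ˌlof.li.ˈme.da.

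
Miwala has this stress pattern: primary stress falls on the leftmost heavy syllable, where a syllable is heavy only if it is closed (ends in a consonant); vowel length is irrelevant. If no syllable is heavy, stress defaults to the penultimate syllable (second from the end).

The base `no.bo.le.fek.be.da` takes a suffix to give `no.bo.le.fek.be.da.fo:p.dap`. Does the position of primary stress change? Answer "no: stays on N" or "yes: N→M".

no: stays on 4

Base `no.bo.le.fek.be.da` (6 syllables):
  Weights: 1 no L, 2 bo L, 3 le L, 4 fek H, 5 be L, 6 da L.
  Heavy syllables in the domain: 4. The leftmost is syllable 4 (fek).
  → primary stress on syllable 4.
Suffixed `no.bo.le.fek.be.da.fo:p.dap` (8 syllables):
  Weights: 1 no L, 2 bo L, 3 le L, 4 fek H, 5 be L, 6 da L, 7 fo:p H, 8 dap H.
  Heavy syllables in the domain: 4, 7, 8. The leftmost is syllable 4 (fek).
  → primary stress on syllable 4.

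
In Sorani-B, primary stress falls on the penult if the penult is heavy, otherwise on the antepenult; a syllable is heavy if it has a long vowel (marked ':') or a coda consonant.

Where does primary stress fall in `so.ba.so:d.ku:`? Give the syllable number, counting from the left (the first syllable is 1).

3

Weights: 2 ba L, 3 so:d H, 4 ku: H.
The penult (syllable 3, so:d) is heavy, so it takes stress.
Primary stress: syllable 3 → so.ba.ˈso:d.ku:.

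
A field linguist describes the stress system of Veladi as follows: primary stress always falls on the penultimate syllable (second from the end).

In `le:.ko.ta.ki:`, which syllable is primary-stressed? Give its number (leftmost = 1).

The word has 4 syllables; the penultimate syllable (second from the end) is syllable 3 (ta).
Primary stress: syllable 3 → le:.ko.ˈta.ki:.

3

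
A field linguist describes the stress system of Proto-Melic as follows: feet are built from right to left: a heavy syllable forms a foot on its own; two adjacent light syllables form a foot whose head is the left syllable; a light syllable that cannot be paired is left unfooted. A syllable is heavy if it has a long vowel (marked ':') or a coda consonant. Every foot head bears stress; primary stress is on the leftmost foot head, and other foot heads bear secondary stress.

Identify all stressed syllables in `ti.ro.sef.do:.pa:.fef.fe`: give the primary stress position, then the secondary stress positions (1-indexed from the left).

primary 1, secondary 3, 4, 5, 6

Weights: 1 ti L, 2 ro L, 3 sef H, 4 do: H, 5 pa: H, 6 fef H, 7 fe L.
Parse right to left (heavy = foot alone; LL = one foot; stranded L unfooted): (ˈti.ro) (ˈsef) (ˈdo:) (ˈpa:) (ˈfef) fe.
Foot heads: 1, 3, 4, 5, 6.
Primary stress on the leftmost head = syllable 1.
Secondary stress on 3, 4, 5, 6: ˈti.ro.ˌsef.ˌdo:.ˌpa:.ˌfef.fe.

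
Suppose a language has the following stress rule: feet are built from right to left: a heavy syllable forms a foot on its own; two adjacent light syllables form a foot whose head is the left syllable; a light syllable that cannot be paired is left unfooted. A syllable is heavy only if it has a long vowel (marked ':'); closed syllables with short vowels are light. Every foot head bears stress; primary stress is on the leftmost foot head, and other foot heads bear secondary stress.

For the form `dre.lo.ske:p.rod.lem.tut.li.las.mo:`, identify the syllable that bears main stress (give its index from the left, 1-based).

1

Weights: 1 dre L, 2 lo L, 3 ske:p H, 4 rod L, 5 lem L, 6 tut L, 7 li L, 8 las L, 9 mo: H.
Parse right to left (heavy = foot alone; LL = one foot; stranded L unfooted): (ˈdre.lo) (ˈske:p) rod (ˈlem.tut) (ˈli.las) (ˈmo:).
Foot heads: 1, 3, 5, 7, 9.
Primary stress on the leftmost head = syllable 1.
Primary stress: syllable 1 → ˈdre.lo.ske:p.rod.lem.tut.li.las.mo:.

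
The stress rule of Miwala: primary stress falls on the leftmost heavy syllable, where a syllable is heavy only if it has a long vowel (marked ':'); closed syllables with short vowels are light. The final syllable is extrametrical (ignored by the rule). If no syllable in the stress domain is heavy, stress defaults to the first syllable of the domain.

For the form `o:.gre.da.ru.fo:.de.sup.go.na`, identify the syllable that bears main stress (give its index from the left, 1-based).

1

The final syllable (9, na) is extrametrical; the stress domain is syllables 1–8.
Weights: 1 o: H, 2 gre L, 3 da L, 4 ru L, 5 fo: H, 6 de L, 7 sup L, 8 go L.
Heavy syllables in the domain: 1, 5. The leftmost is syllable 1 (o:).
Primary stress: syllable 1 → ˈo:.gre.da.ru.fo:.de.sup.go.na.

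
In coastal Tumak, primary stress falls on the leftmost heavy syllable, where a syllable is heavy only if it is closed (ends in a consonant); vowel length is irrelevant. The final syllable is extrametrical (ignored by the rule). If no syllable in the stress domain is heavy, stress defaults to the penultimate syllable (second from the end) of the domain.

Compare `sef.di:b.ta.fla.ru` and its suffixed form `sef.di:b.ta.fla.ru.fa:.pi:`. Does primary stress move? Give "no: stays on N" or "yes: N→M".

Base `sef.di:b.ta.fla.ru` (5 syllables):
  The final syllable (5, ru) is extrametrical; the stress domain is syllables 1–4.
  Weights: 1 sef H, 2 di:b H, 3 ta L, 4 fla L.
  Heavy syllables in the domain: 1, 2. The leftmost is syllable 1 (sef).
  → primary stress on syllable 1.
Suffixed `sef.di:b.ta.fla.ru.fa:.pi:` (7 syllables):
  The final syllable (7, pi:) is extrametrical; the stress domain is syllables 1–6.
  Weights: 1 sef H, 2 di:b H, 3 ta L, 4 fla L, 5 ru L, 6 fa: L.
  Heavy syllables in the domain: 1, 2. The leftmost is syllable 1 (sef).
  → primary stress on syllable 1.

no: stays on 1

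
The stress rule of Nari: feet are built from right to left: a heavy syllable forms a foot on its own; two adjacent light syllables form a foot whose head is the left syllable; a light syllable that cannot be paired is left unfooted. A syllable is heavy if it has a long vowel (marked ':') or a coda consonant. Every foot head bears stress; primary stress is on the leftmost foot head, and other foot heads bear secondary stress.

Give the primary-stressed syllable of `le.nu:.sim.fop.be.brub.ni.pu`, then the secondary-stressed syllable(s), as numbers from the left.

primary 2, secondary 3, 4, 6, 7

Weights: 1 le L, 2 nu: H, 3 sim H, 4 fop H, 5 be L, 6 brub H, 7 ni L, 8 pu L.
Parse right to left (heavy = foot alone; LL = one foot; stranded L unfooted): le (ˈnu:) (ˈsim) (ˈfop) be (ˈbrub) (ˈni.pu).
Foot heads: 2, 3, 4, 6, 7.
Primary stress on the leftmost head = syllable 2.
Secondary stress on 3, 4, 6, 7: le.ˈnu:.ˌsim.ˌfop.be.ˌbrub.ˌni.pu.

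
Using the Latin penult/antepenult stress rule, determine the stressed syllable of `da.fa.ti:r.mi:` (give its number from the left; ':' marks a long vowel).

Classical Latin: stress the penult if heavy (long vowel or closed), else the antepenult.
Weights: 2 fa L, 3 ti:r H, 4 mi: H.
The penult (syllable 3, ti:r) is heavy, so it takes stress.
Stress on syllable 3: da.fa.ˈti:r.mi:.

3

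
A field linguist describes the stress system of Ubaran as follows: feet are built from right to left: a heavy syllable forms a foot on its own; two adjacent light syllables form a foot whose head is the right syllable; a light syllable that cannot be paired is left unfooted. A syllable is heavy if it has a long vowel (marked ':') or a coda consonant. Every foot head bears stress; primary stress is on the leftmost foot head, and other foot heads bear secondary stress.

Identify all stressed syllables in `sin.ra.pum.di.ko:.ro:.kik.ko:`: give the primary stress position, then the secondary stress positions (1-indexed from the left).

Weights: 1 sin H, 2 ra L, 3 pum H, 4 di L, 5 ko: H, 6 ro: H, 7 kik H, 8 ko: H.
Parse right to left (heavy = foot alone; LL = one foot; stranded L unfooted): (ˈsin) ra (ˈpum) di (ˈko:) (ˈro:) (ˈkik) (ˈko:).
Foot heads: 1, 3, 5, 6, 7, 8.
Primary stress on the leftmost head = syllable 1.
Secondary stress on 3, 5, 6, 7, 8: ˈsin.ra.ˌpum.di.ˌko:.ˌro:.ˌkik.ˌko:.

primary 1, secondary 3, 5, 6, 7, 8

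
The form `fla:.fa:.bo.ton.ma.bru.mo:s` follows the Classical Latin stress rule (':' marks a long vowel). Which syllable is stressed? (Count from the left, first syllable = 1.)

Classical Latin: stress the penult if heavy (long vowel or closed), else the antepenult.
Weights: 5 ma L, 6 bru L, 7 mo:s H.
The penult (syllable 6, bru) is light, so stress falls on the antepenult (syllable 5, ma).
Stress on syllable 5: fla:.fa:.bo.ton.ˈma.bru.mo:s.

5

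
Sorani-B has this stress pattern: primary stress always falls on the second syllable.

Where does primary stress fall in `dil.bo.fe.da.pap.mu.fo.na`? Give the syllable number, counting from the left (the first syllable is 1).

2

The word has 8 syllables; the second syllable is syllable 2 (bo).
Primary stress: syllable 2 → dil.ˈbo.fe.da.pap.mu.fo.na.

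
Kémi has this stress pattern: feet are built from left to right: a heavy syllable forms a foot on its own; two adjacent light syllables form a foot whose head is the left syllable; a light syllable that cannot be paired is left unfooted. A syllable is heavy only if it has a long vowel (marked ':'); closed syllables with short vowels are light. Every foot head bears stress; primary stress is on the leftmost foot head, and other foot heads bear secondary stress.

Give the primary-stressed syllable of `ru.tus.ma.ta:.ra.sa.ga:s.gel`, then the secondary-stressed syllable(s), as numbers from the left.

primary 1, secondary 4, 5, 7

Weights: 1 ru L, 2 tus L, 3 ma L, 4 ta: H, 5 ra L, 6 sa L, 7 ga:s H, 8 gel L.
Parse left to right (heavy = foot alone; LL = one foot; stranded L unfooted): (ˈru.tus) ma (ˈta:) (ˈra.sa) (ˈga:s) gel.
Foot heads: 1, 4, 5, 7.
Primary stress on the leftmost head = syllable 1.
Secondary stress on 4, 5, 7: ˈru.tus.ma.ˌta:.ˌra.sa.ˌga:s.gel.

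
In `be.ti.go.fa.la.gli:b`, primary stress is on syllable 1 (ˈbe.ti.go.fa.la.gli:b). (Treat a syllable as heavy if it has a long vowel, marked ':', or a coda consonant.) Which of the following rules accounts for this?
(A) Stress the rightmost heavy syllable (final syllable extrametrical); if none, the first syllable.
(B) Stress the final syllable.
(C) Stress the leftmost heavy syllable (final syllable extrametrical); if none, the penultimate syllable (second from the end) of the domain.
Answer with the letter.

Rule A → syllable 1 ✓.
Rule B → syllable 6 (observed: 1).
Rule C → syllable 4 (observed: 1).

A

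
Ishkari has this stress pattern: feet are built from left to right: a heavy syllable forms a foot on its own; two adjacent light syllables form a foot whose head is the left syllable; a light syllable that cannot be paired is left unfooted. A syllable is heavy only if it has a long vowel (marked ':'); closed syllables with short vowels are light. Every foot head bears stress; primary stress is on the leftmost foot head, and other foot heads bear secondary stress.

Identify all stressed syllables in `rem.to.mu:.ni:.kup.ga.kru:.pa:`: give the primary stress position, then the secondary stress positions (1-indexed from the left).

primary 1, secondary 3, 4, 5, 7, 8

Weights: 1 rem L, 2 to L, 3 mu: H, 4 ni: H, 5 kup L, 6 ga L, 7 kru: H, 8 pa: H.
Parse left to right (heavy = foot alone; LL = one foot; stranded L unfooted): (ˈrem.to) (ˈmu:) (ˈni:) (ˈkup.ga) (ˈkru:) (ˈpa:).
Foot heads: 1, 3, 4, 5, 7, 8.
Primary stress on the leftmost head = syllable 1.
Secondary stress on 3, 4, 5, 7, 8: ˈrem.to.ˌmu:.ˌni:.ˌkup.ga.ˌkru:.ˌpa:.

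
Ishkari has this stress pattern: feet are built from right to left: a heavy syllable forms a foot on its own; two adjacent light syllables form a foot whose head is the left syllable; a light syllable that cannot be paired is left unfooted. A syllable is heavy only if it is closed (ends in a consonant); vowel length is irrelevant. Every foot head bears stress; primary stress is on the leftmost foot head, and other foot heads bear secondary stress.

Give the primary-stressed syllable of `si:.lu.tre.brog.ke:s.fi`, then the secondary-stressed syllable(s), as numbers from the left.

Weights: 1 si: L, 2 lu L, 3 tre L, 4 brog H, 5 ke:s H, 6 fi L.
Parse right to left (heavy = foot alone; LL = one foot; stranded L unfooted): si: (ˈlu.tre) (ˈbrog) (ˈke:s) fi.
Foot heads: 2, 4, 5.
Primary stress on the leftmost head = syllable 2.
Secondary stress on 4, 5: si:.ˈlu.tre.ˌbrog.ˌke:s.fi.

primary 2, secondary 4, 5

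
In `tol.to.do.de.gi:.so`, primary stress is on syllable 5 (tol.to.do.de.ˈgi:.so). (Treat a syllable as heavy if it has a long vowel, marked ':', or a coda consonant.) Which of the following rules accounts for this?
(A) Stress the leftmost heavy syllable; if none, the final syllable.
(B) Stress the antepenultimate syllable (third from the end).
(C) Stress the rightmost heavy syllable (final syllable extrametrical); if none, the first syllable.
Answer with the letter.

C

Rule A → syllable 1 (observed: 5).
Rule B → syllable 4 (observed: 5).
Rule C → syllable 5 ✓.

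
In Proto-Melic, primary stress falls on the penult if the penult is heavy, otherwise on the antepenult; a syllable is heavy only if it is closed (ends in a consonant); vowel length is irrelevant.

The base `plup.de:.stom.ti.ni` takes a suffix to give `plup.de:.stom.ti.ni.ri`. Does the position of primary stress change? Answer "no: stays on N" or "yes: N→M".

yes: 3→4

Base `plup.de:.stom.ti.ni` (5 syllables):
  Weights: 3 stom H, 4 ti L, 5 ni L.
  The penult (syllable 4, ti) is light, so stress falls on the antepenult (syllable 3, stom).
  → primary stress on syllable 3.
Suffixed `plup.de:.stom.ti.ni.ri` (6 syllables):
  Weights: 4 ti L, 5 ni L, 6 ri L.
  The penult (syllable 5, ni) is light, so stress falls on the antepenult (syllable 4, ti).
  → primary stress on syllable 4.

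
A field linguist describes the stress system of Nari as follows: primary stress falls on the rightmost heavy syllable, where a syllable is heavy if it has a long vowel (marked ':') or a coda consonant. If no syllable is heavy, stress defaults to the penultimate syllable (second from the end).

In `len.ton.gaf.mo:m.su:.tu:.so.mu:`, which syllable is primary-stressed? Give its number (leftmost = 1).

8

Weights: 1 len H, 2 ton H, 3 gaf H, 4 mo:m H, 5 su: H, 6 tu: H, 7 so L, 8 mu: H.
Heavy syllables in the domain: 1, 2, 3, 4, 5, 6, 8. The rightmost is syllable 8 (mu:).
Primary stress: syllable 8 → len.ton.gaf.mo:m.su:.tu:.so.ˈmu:.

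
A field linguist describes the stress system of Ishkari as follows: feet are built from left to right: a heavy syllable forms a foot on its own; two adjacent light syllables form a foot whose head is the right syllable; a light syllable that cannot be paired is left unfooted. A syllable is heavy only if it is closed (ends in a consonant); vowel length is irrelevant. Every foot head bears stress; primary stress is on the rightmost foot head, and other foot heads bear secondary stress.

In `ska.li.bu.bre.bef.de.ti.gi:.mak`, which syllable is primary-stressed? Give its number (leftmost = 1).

9

Weights: 1 ska L, 2 li L, 3 bu L, 4 bre L, 5 bef H, 6 de L, 7 ti L, 8 gi: L, 9 mak H.
Parse left to right (heavy = foot alone; LL = one foot; stranded L unfooted): (ska.ˈli) (bu.ˈbre) (ˈbef) (de.ˈti) gi: (ˈmak).
Foot heads: 2, 4, 5, 7, 9.
Primary stress on the rightmost head = syllable 9.
Primary stress: syllable 9 → ska.li.bu.bre.bef.de.ti.gi:.ˈmak.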